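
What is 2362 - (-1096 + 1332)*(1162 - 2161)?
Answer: 238126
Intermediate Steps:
2362 - (-1096 + 1332)*(1162 - 2161) = 2362 - 236*(-999) = 2362 - 1*(-235764) = 2362 + 235764 = 238126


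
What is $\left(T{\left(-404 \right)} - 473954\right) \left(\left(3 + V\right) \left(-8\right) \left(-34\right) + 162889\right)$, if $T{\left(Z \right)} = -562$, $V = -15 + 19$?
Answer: $-78196915188$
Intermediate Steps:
$V = 4$
$\left(T{\left(-404 \right)} - 473954\right) \left(\left(3 + V\right) \left(-8\right) \left(-34\right) + 162889\right) = \left(-562 - 473954\right) \left(\left(3 + 4\right) \left(-8\right) \left(-34\right) + 162889\right) = - 474516 \left(7 \left(-8\right) \left(-34\right) + 162889\right) = - 474516 \left(\left(-56\right) \left(-34\right) + 162889\right) = - 474516 \left(1904 + 162889\right) = \left(-474516\right) 164793 = -78196915188$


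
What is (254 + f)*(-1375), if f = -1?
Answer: -347875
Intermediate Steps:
(254 + f)*(-1375) = (254 - 1)*(-1375) = 253*(-1375) = -347875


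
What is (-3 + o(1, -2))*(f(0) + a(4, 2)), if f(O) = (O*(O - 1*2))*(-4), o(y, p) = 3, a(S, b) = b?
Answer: 0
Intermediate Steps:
f(O) = -4*O*(-2 + O) (f(O) = (O*(O - 2))*(-4) = (O*(-2 + O))*(-4) = -4*O*(-2 + O))
(-3 + o(1, -2))*(f(0) + a(4, 2)) = (-3 + 3)*(4*0*(2 - 1*0) + 2) = 0*(4*0*(2 + 0) + 2) = 0*(4*0*2 + 2) = 0*(0 + 2) = 0*2 = 0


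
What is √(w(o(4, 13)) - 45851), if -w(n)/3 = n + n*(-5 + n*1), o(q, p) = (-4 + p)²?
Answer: I*√64562 ≈ 254.09*I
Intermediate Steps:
w(n) = -3*n - 3*n*(-5 + n) (w(n) = -3*(n + n*(-5 + n*1)) = -3*(n + n*(-5 + n)) = -3*n - 3*n*(-5 + n))
√(w(o(4, 13)) - 45851) = √(3*(-4 + 13)²*(4 - (-4 + 13)²) - 45851) = √(3*9²*(4 - 1*9²) - 45851) = √(3*81*(4 - 1*81) - 45851) = √(3*81*(4 - 81) - 45851) = √(3*81*(-77) - 45851) = √(-18711 - 45851) = √(-64562) = I*√64562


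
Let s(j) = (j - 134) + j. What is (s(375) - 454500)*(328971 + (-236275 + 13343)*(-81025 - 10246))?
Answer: -9235429900079012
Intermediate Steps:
s(j) = -134 + 2*j (s(j) = (-134 + j) + j = -134 + 2*j)
(s(375) - 454500)*(328971 + (-236275 + 13343)*(-81025 - 10246)) = ((-134 + 2*375) - 454500)*(328971 + (-236275 + 13343)*(-81025 - 10246)) = ((-134 + 750) - 454500)*(328971 - 222932*(-91271)) = (616 - 454500)*(328971 + 20347226572) = -453884*20347555543 = -9235429900079012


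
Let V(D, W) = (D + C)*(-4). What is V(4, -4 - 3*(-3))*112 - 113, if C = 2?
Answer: -2801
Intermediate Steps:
V(D, W) = -8 - 4*D (V(D, W) = (D + 2)*(-4) = (2 + D)*(-4) = -8 - 4*D)
V(4, -4 - 3*(-3))*112 - 113 = (-8 - 4*4)*112 - 113 = (-8 - 16)*112 - 113 = -24*112 - 113 = -2688 - 113 = -2801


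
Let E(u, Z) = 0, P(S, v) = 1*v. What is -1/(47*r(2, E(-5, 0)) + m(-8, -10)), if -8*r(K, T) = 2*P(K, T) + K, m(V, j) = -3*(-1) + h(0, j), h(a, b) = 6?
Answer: 4/11 ≈ 0.36364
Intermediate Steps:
P(S, v) = v
m(V, j) = 9 (m(V, j) = -3*(-1) + 6 = 3 + 6 = 9)
r(K, T) = -T/4 - K/8 (r(K, T) = -(2*T + K)/8 = -(K + 2*T)/8 = -T/4 - K/8)
-1/(47*r(2, E(-5, 0)) + m(-8, -10)) = -1/(47*(-¼*0 - ⅛*2) + 9) = -1/(47*(0 - ¼) + 9) = -1/(47*(-¼) + 9) = -1/(-47/4 + 9) = -1/(-11/4) = -1*(-4/11) = 4/11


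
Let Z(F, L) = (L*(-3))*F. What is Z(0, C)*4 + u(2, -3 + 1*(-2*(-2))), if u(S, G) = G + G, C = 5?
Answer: 2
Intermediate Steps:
u(S, G) = 2*G
Z(F, L) = -3*F*L (Z(F, L) = (-3*L)*F = -3*F*L)
Z(0, C)*4 + u(2, -3 + 1*(-2*(-2))) = -3*0*5*4 + 2*(-3 + 1*(-2*(-2))) = 0*4 + 2*(-3 + 1*4) = 0 + 2*(-3 + 4) = 0 + 2*1 = 0 + 2 = 2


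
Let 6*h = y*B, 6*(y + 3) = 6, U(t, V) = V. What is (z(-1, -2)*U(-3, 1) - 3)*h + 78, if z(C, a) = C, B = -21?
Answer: 50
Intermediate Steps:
y = -2 (y = -3 + (⅙)*6 = -3 + 1 = -2)
h = 7 (h = (-2*(-21))/6 = (⅙)*42 = 7)
(z(-1, -2)*U(-3, 1) - 3)*h + 78 = (-1*1 - 3)*7 + 78 = (-1 - 3)*7 + 78 = -4*7 + 78 = -28 + 78 = 50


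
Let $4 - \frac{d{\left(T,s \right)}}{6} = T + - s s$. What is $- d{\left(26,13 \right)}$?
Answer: $-882$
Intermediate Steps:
$d{\left(T,s \right)} = 24 - 6 T + 6 s^{2}$ ($d{\left(T,s \right)} = 24 - 6 \left(T + - s s\right) = 24 - 6 \left(T - s^{2}\right) = 24 - \left(- 6 s^{2} + 6 T\right) = 24 - 6 T + 6 s^{2}$)
$- d{\left(26,13 \right)} = - (24 - 156 + 6 \cdot 13^{2}) = - (24 - 156 + 6 \cdot 169) = - (24 - 156 + 1014) = \left(-1\right) 882 = -882$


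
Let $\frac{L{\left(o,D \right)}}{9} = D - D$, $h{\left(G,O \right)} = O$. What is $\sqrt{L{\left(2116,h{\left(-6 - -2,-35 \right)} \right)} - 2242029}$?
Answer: $i \sqrt{2242029} \approx 1497.3 i$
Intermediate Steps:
$L{\left(o,D \right)} = 0$ ($L{\left(o,D \right)} = 9 \left(D - D\right) = 9 \cdot 0 = 0$)
$\sqrt{L{\left(2116,h{\left(-6 - -2,-35 \right)} \right)} - 2242029} = \sqrt{0 - 2242029} = \sqrt{-2242029} = i \sqrt{2242029}$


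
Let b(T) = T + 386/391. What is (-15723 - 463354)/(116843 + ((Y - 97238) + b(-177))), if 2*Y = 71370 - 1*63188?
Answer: -187319107/9196315 ≈ -20.369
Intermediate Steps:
Y = 4091 (Y = (71370 - 1*63188)/2 = (71370 - 63188)/2 = (½)*8182 = 4091)
b(T) = 386/391 + T (b(T) = T + 386*(1/391) = T + 386/391 = 386/391 + T)
(-15723 - 463354)/(116843 + ((Y - 97238) + b(-177))) = (-15723 - 463354)/(116843 + ((4091 - 97238) + (386/391 - 177))) = -479077/(116843 + (-93147 - 68821/391)) = -479077/(116843 - 36489298/391) = -479077/9196315/391 = -479077*391/9196315 = -187319107/9196315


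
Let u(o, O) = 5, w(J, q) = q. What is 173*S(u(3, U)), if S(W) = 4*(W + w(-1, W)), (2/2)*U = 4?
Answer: 6920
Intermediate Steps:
U = 4
S(W) = 8*W (S(W) = 4*(W + W) = 4*(2*W) = 8*W)
173*S(u(3, U)) = 173*(8*5) = 173*40 = 6920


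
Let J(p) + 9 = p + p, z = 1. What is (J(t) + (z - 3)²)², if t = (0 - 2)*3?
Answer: 289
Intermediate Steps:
t = -6 (t = -2*3 = -6)
J(p) = -9 + 2*p (J(p) = -9 + (p + p) = -9 + 2*p)
(J(t) + (z - 3)²)² = ((-9 + 2*(-6)) + (1 - 3)²)² = ((-9 - 12) + (-2)²)² = (-21 + 4)² = (-17)² = 289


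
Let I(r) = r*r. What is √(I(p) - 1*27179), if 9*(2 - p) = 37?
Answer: I*√2201138/9 ≈ 164.85*I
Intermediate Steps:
p = -19/9 (p = 2 - ⅑*37 = 2 - 37/9 = -19/9 ≈ -2.1111)
I(r) = r²
√(I(p) - 1*27179) = √((-19/9)² - 1*27179) = √(361/81 - 27179) = √(-2201138/81) = I*√2201138/9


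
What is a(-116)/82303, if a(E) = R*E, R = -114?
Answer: 13224/82303 ≈ 0.16067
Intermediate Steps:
a(E) = -114*E
a(-116)/82303 = -114*(-116)/82303 = 13224*(1/82303) = 13224/82303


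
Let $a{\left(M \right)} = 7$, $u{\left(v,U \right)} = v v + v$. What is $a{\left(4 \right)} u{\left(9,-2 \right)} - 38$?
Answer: $592$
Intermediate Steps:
$u{\left(v,U \right)} = v + v^{2}$ ($u{\left(v,U \right)} = v^{2} + v = v + v^{2}$)
$a{\left(4 \right)} u{\left(9,-2 \right)} - 38 = 7 \cdot 9 \left(1 + 9\right) - 38 = 7 \cdot 9 \cdot 10 - 38 = 7 \cdot 90 - 38 = 630 - 38 = 592$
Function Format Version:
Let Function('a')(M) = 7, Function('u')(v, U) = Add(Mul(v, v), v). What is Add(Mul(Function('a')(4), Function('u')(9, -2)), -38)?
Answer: 592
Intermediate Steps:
Function('u')(v, U) = Add(v, Pow(v, 2)) (Function('u')(v, U) = Add(Pow(v, 2), v) = Add(v, Pow(v, 2)))
Add(Mul(Function('a')(4), Function('u')(9, -2)), -38) = Add(Mul(7, Mul(9, Add(1, 9))), -38) = Add(Mul(7, Mul(9, 10)), -38) = Add(Mul(7, 90), -38) = Add(630, -38) = 592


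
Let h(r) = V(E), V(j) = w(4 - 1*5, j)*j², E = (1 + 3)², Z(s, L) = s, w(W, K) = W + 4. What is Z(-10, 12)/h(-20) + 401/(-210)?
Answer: -8613/4480 ≈ -1.9225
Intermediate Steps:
w(W, K) = 4 + W
E = 16 (E = 4² = 16)
V(j) = 3*j² (V(j) = (4 + (4 - 1*5))*j² = (4 + (4 - 5))*j² = (4 - 1)*j² = 3*j²)
h(r) = 768 (h(r) = 3*16² = 3*256 = 768)
Z(-10, 12)/h(-20) + 401/(-210) = -10/768 + 401/(-210) = -10*1/768 + 401*(-1/210) = -5/384 - 401/210 = -8613/4480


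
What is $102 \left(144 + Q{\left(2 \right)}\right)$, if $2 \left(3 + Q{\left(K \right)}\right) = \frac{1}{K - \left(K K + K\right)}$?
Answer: $\frac{57477}{4} \approx 14369.0$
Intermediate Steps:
$Q{\left(K \right)} = -3 - \frac{1}{2 K^{2}}$ ($Q{\left(K \right)} = -3 + \frac{1}{2 \left(K - \left(K K + K\right)\right)} = -3 + \frac{1}{2 \left(K - \left(K^{2} + K\right)\right)} = -3 + \frac{1}{2 \left(K - \left(K + K^{2}\right)\right)} = -3 + \frac{1}{2 \left(- K^{2}\right)} = -3 + \frac{\left(-1\right) \frac{1}{K^{2}}}{2} = -3 - \frac{1}{2 K^{2}}$)
$102 \left(144 + Q{\left(2 \right)}\right) = 102 \left(144 - \left(3 + \frac{1}{2 \cdot 4}\right)\right) = 102 \left(144 - \frac{25}{8}\right) = 102 \cdot \frac{1127}{8} = \frac{57477}{4}$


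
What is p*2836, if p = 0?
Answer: 0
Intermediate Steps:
p*2836 = 0*2836 = 0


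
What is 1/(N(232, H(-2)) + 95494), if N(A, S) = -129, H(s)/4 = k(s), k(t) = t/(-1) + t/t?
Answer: 1/95365 ≈ 1.0486e-5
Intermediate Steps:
k(t) = 1 - t (k(t) = t*(-1) + 1 = -t + 1 = 1 - t)
H(s) = 4 - 4*s (H(s) = 4*(1 - s) = 4 - 4*s)
1/(N(232, H(-2)) + 95494) = 1/(-129 + 95494) = 1/95365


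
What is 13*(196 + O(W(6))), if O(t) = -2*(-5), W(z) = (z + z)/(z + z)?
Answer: 2678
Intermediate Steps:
W(z) = 1 (W(z) = (2*z)/((2*z)) = (2*z)*(1/(2*z)) = 1)
O(t) = 10
13*(196 + O(W(6))) = 13*(196 + 10) = 13*206 = 2678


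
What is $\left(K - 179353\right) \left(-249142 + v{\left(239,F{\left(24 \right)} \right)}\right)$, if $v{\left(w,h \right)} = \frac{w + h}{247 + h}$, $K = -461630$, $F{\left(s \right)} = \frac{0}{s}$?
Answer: $\frac{39444706091805}{247} \approx 1.597 \cdot 10^{11}$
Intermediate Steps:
$F{\left(s \right)} = 0$
$v{\left(w,h \right)} = \frac{h + w}{247 + h}$
$\left(K - 179353\right) \left(-249142 + v{\left(239,F{\left(24 \right)} \right)}\right) = \left(-461630 - 179353\right) \left(-249142 + \frac{0 + 239}{247 + 0}\right) = - 640983 \left(-249142 + \frac{1}{247} \cdot 239\right) = - 640983 \left(-249142 + \frac{239}{247}\right) = \left(-640983\right) \left(- \frac{61537835}{247}\right) = \frac{39444706091805}{247}$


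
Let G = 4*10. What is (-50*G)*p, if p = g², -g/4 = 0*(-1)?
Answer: 0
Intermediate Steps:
G = 40
g = 0 (g = -0*(-1) = -4*0 = 0)
p = 0 (p = 0² = 0)
(-50*G)*p = -50*40*0 = -2000*0 = 0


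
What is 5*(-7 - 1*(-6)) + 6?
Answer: 1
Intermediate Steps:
5*(-7 - 1*(-6)) + 6 = 5*(-7 + 6) + 6 = 5*(-1) + 6 = -5 + 6 = 1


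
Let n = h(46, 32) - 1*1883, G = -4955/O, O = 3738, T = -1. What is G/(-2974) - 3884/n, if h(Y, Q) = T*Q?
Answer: 43187186633/21288694980 ≈ 2.0286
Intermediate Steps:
h(Y, Q) = -Q
G = -4955/3738 ≈ -1.3256
n = -1915 (n = -1*32 - 1*1883 = -32 - 1883 = -1915)
G/(-2974) - 3884/n = -4955/3738/(-2974) - 3884/(-1915) = -4955/3738*(-1/2974) - 3884*(-1/1915) = 4955/11116812 + 3884/1915 = 43187186633/21288694980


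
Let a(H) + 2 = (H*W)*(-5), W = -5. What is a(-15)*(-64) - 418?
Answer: 23710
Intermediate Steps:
a(H) = -2 + 25*H (a(H) = -2 + (H*(-5))*(-5) = -2 - 5*H*(-5) = -2 + 25*H)
a(-15)*(-64) - 418 = (-2 + 25*(-15))*(-64) - 418 = (-2 - 375)*(-64) - 418 = -377*(-64) - 418 = 24128 - 418 = 23710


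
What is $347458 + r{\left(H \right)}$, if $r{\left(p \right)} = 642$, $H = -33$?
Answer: $348100$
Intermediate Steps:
$347458 + r{\left(H \right)} = 347458 + 642 = 348100$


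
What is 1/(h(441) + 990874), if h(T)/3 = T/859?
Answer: 859/851162089 ≈ 1.0092e-6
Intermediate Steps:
h(T) = 3*T/859 (h(T) = 3*(T/859) = 3*T/859)
1/(h(441) + 990874) = 1/((3/859)*441 + 990874) = 1/(1323/859 + 990874) = 1/(851162089/859) = 859/851162089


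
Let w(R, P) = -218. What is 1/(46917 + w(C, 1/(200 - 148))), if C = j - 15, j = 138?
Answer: 1/46699 ≈ 2.1414e-5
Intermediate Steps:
C = 123 (C = 138 - 15 = 123)
1/(46917 + w(C, 1/(200 - 148))) = 1/(46917 - 218) = 1/46699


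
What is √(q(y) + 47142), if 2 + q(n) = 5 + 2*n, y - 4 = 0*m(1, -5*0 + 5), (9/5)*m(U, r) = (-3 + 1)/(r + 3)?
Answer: √47153 ≈ 217.15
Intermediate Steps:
m(U, r) = -10/(9*(3 + r)) (m(U, r) = 5*((-3 + 1)/(r + 3))/9 = 5*(-2/(3 + r))/9 = -10/(9*(3 + r)))
y = 4 (y = 4 + 0*(-10/(27 + 9*(-5*0 + 5))) = 4 + 0*(-10/(27 + 9*(0 + 5))) = 4 + 0*(-10/(27 + 9*5)) = 4 + 0*(-10/(27 + 45)) = 4 + 0*(-10/72) = 4 + 0*(-10*1/72) = 4 + 0*(-5/36) = 4 + 0 = 4)
q(n) = 3 + 2*n (q(n) = -2 + (5 + 2*n) = 3 + 2*n)
√(q(y) + 47142) = √((3 + 2*4) + 47142) = √((3 + 8) + 47142) = √(11 + 47142) = √47153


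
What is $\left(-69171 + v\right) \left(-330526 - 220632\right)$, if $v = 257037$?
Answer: $-103543848828$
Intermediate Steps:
$\left(-69171 + v\right) \left(-330526 - 220632\right) = \left(-69171 + 257037\right) \left(-330526 - 220632\right) = 187866 \left(-330526 - 220632\right) = 187866 \left(-551158\right) = -103543848828$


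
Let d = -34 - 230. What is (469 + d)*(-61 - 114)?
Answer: -35875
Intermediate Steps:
d = -264
(469 + d)*(-61 - 114) = (469 - 264)*(-61 - 114) = 205*(-175) = -35875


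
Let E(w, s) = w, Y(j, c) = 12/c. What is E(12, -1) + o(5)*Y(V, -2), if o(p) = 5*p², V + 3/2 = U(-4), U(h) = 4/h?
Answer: -738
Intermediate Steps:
V = -5/2 (V = -3/2 + 4/(-4) = -3/2 + 4*(-¼) = -3/2 - 1 = -5/2 ≈ -2.5000)
E(12, -1) + o(5)*Y(V, -2) = 12 + (5*5²)*(12/(-2)) = 12 + (5*25)*(12*(-½)) = 12 + 125*(-6) = 12 - 750 = -738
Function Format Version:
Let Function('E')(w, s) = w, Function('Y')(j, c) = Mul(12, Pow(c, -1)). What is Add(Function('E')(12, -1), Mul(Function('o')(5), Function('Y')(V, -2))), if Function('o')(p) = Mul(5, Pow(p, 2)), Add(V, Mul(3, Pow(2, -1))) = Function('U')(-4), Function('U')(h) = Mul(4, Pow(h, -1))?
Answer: -738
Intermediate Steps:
V = Rational(-5, 2) (V = Add(Rational(-3, 2), Mul(4, Pow(-4, -1))) = Add(Rational(-3, 2), Mul(4, Rational(-1, 4))) = Add(Rational(-3, 2), -1) = Rational(-5, 2) ≈ -2.5000)
Add(Function('E')(12, -1), Mul(Function('o')(5), Function('Y')(V, -2))) = Add(12, Mul(Mul(5, Pow(5, 2)), Mul(12, Pow(-2, -1)))) = Add(12, Mul(Mul(5, 25), Mul(12, Rational(-1, 2)))) = Add(12, Mul(125, -6)) = Add(12, -750) = -738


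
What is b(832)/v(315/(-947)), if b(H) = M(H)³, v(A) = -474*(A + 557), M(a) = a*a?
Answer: -39264488997378850816/31234467 ≈ -1.2571e+12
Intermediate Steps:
M(a) = a²
v(A) = -264018 - 474*A (v(A) = -474*(557 + A) = -264018 - 474*A)
b(H) = H⁶ (b(H) = (H²)³ = H⁶)
b(832)/v(315/(-947)) = 832⁶/(-264018 - 149310/(-947)) = 331695788784615424/(-264018 - 149310*(-1)/947) = 331695788784615424/(-264018 - 474*(-315/947)) = 331695788784615424/(-264018 + 149310/947) = 331695788784615424/(-249875736/947) = 331695788784615424*(-947/249875736) = -39264488997378850816/31234467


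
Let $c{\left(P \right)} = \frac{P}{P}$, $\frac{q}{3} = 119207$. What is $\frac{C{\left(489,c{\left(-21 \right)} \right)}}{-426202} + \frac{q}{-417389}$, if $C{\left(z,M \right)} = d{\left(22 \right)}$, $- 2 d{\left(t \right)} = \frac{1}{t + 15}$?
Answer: $- \frac{1611284243617}{1880572852396} \approx -0.8568$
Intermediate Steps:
$q = 357621$ ($q = 3 \cdot 119207 = 357621$)
$c{\left(P \right)} = 1$
$d{\left(t \right)} = - \frac{1}{2 \left(15 + t\right)}$ ($d{\left(t \right)} = - \frac{1}{2 \left(t + 15\right)} = - \frac{1}{2 \left(15 + t\right)}$)
$C{\left(z,M \right)} = - \frac{1}{74}$ ($C{\left(z,M \right)} = - \frac{1}{30 + 2 \cdot 22} = - \frac{1}{30 + 44} = - \frac{1}{74}$)
$\frac{C{\left(489,c{\left(-21 \right)} \right)}}{-426202} + \frac{q}{-417389} = - \frac{1}{74 \left(-426202\right)} + \frac{357621}{-417389} = \left(- \frac{1}{74}\right) \left(- \frac{1}{426202}\right) + 357621 \left(- \frac{1}{417389}\right) = \frac{1}{31538948} - \frac{357621}{417389} = - \frac{1611284243617}{1880572852396}$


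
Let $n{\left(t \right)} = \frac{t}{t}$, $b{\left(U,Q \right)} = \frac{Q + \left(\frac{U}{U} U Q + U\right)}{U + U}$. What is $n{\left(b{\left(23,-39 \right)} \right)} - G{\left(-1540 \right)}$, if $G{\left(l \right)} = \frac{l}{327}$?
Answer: $\frac{1867}{327} \approx 5.7095$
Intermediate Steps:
$b{\left(U,Q \right)} = \frac{Q + U + Q U}{2 U}$ ($b{\left(U,Q \right)} = \frac{Q + \left(1 U Q + U\right)}{2 U} = \left(Q + \left(U Q + U\right)\right) \frac{1}{2 U} = \left(Q + \left(Q U + U\right)\right) \frac{1}{2 U} = \left(Q + \left(U + Q U\right)\right) \frac{1}{2 U} = \left(Q + U + Q U\right) \frac{1}{2 U} = \frac{Q + U + Q U}{2 U}$)
$n{\left(t \right)} = 1$
$G{\left(l \right)} = \frac{l}{327}$ ($G{\left(l \right)} = l \frac{1}{327} = \frac{l}{327}$)
$n{\left(b{\left(23,-39 \right)} \right)} - G{\left(-1540 \right)} = 1 - \frac{1}{327} \left(-1540\right) = 1 - - \frac{1540}{327} = 1 + \frac{1540}{327} = \frac{1867}{327}$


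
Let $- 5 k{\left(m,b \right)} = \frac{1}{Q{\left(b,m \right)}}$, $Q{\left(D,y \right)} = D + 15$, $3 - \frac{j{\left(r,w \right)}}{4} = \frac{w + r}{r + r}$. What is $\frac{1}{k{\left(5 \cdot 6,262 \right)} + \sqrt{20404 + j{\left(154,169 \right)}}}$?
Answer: $\frac{106645}{3014891496448} + \frac{1918225 \sqrt{121021593}}{3014891496448} \approx 0.0069994$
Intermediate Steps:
$j{\left(r,w \right)} = 12 - \frac{2 \left(r + w\right)}{r}$ ($j{\left(r,w \right)} = 12 - 4 \frac{w + r}{r + r} = 12 - 4 \frac{r + w}{2 r} = 12 - \frac{2 \left(r + w\right)}{r}$)
$Q{\left(D,y \right)} = 15 + D$
$k{\left(m,b \right)} = - \frac{1}{5 \left(15 + b\right)}$
$\frac{1}{k{\left(5 \cdot 6,262 \right)} + \sqrt{20404 + j{\left(154,169 \right)}}} = \frac{1}{- \frac{1}{75 + 5 \cdot 262} + \sqrt{20404 + \left(10 - \frac{338}{154}\right)}} = \frac{1}{- \frac{1}{75 + 1310} + \sqrt{20404 + \left(10 - 338 \cdot \frac{1}{154}\right)}} = \frac{1}{- \frac{1}{1385} + \sqrt{20404 + \left(10 - \frac{169}{77}\right)}} = \frac{1}{\left(-1\right) \frac{1}{1385} + \sqrt{20404 + \frac{601}{77}}} = \frac{1}{- \frac{1}{1385} + \sqrt{\frac{1571709}{77}}} = \frac{1}{- \frac{1}{1385} + \frac{\sqrt{121021593}}{77}}$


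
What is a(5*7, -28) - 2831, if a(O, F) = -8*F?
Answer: -2607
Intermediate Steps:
a(5*7, -28) - 2831 = -8*(-28) - 2831 = 224 - 2831 = -2607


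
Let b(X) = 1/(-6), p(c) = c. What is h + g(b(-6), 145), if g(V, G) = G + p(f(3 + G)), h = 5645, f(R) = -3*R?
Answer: 5346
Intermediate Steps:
b(X) = -⅙
g(V, G) = -9 - 2*G (g(V, G) = G - 3*(3 + G) = G + (-9 - 3*G) = -9 - 2*G)
h + g(b(-6), 145) = 5645 + (-9 - 2*145) = 5645 + (-9 - 290) = 5645 - 299 = 5346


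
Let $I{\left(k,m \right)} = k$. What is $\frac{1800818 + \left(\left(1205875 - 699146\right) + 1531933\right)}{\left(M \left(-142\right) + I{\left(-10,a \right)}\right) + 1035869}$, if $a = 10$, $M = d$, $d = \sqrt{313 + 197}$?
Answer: $\frac{3977159913320}{1072993584241} + \frac{545206160 \sqrt{510}}{1072993584241} \approx 3.7181$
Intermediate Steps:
$d = \sqrt{510} \approx 22.583$
$M = \sqrt{510} \approx 22.583$
$\frac{1800818 + \left(\left(1205875 - 699146\right) + 1531933\right)}{\left(M \left(-142\right) + I{\left(-10,a \right)}\right) + 1035869} = \frac{1800818 + \left(\left(1205875 - 699146\right) + 1531933\right)}{\left(\sqrt{510} \left(-142\right) - 10\right) + 1035869} = \frac{1800818 + \left(506729 + 1531933\right)}{\left(- 142 \sqrt{510} - 10\right) + 1035869} = \frac{1800818 + 2038662}{\left(-10 - 142 \sqrt{510}\right) + 1035869} = \frac{3839480}{1035859 - 142 \sqrt{510}}$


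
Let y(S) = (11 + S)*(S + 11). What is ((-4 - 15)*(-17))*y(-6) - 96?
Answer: 7979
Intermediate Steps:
y(S) = (11 + S)² (y(S) = (11 + S)*(11 + S) = (11 + S)²)
((-4 - 15)*(-17))*y(-6) - 96 = ((-4 - 15)*(-17))*(11 - 6)² - 96 = -19*(-17)*5² - 96 = 323*25 - 96 = 8075 - 96 = 7979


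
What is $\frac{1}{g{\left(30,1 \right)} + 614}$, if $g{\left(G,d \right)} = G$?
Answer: $\frac{1}{644} \approx 0.0015528$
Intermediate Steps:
$\frac{1}{g{\left(30,1 \right)} + 614} = \frac{1}{30 + 614} = \frac{1}{644}$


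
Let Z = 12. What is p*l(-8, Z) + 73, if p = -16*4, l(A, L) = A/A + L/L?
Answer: -55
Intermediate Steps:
l(A, L) = 2 (l(A, L) = 1 + 1 = 2)
p = -64
p*l(-8, Z) + 73 = -64*2 + 73 = -128 + 73 = -55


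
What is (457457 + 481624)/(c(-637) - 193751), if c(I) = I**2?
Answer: 939081/212018 ≈ 4.4293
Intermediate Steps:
(457457 + 481624)/(c(-637) - 193751) = (457457 + 481624)/((-637)**2 - 193751) = 939081/(405769 - 193751) = 939081/212018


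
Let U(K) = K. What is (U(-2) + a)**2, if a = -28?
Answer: 900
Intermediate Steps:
(U(-2) + a)**2 = (-2 - 28)**2 = (-30)**2 = 900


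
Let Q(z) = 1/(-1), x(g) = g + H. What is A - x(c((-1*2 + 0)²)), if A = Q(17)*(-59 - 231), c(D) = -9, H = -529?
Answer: 828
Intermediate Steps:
x(g) = -529 + g (x(g) = g - 529 = -529 + g)
Q(z) = -1
A = 290 (A = -(-59 - 231) = -1*(-290) = 290)
A - x(c((-1*2 + 0)²)) = 290 - (-529 - 9) = 290 - 1*(-538) = 290 + 538 = 828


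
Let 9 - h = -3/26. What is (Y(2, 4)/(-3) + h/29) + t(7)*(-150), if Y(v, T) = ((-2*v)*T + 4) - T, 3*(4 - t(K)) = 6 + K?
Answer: 125875/2262 ≈ 55.648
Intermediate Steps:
h = 237/26 (h = 9 - (-3)/26 = 9 - 1*(-3/26) = 9 + 3/26 = 237/26 ≈ 9.1154)
t(K) = 2 - K/3 (t(K) = 4 - (6 + K)/3 = 4 + (-2 - K/3) = 2 - K/3)
Y(v, T) = 4 - T - 2*T*v (Y(v, T) = (-2*T*v + 4) - T = (4 - 2*T*v) - T = 4 - T - 2*T*v)
(Y(2, 4)/(-3) + h/29) + t(7)*(-150) = ((4 - 1*4 - 2*4*2)/(-3) + (237/26)/29) + (2 - ⅓*7)*(-150) = ((4 - 4 - 16)*(-⅓) + (237/26)*(1/29)) + (2 - 7/3)*(-150) = (-16*(-⅓) + 237/754) - ⅓*(-150) = (16/3 + 237/754) + 50 = 12775/2262 + 50 = 125875/2262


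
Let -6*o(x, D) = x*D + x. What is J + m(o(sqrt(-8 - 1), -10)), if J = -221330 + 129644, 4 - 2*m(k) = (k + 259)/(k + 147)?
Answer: -5288200543/57678 + 112*I/9613 ≈ -91685.0 + 0.011651*I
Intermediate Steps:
o(x, D) = -x/6 - D*x/6 (o(x, D) = -(x*D + x)/6 = -(D*x + x)/6 = -(x + D*x)/6 = -x/6 - D*x/6)
m(k) = 2 - (259 + k)/(2*(147 + k)) (m(k) = 2 - (k + 259)/(2*(k + 147)) = 2 - (259 + k)/(2*(147 + k)))
J = -91686
J + m(o(sqrt(-8 - 1), -10)) = -91686 + (329 + 3*(-sqrt(-8 - 1)*(1 - 10)/6))/(2*(147 - sqrt(-8 - 1)*(1 - 10)/6)) = -91686 + (329 + 3*(-1/6*sqrt(-9)*(-9)))/(2*(147 - 1/6*sqrt(-9)*(-9))) = -91686 + (329 + 3*(-1/6*3*I*(-9)))/(2*(147 - 1/6*3*I*(-9))) = -91686 + (329 + 3*(9*I/2))/(2*(147 + 9*I/2)) = -91686 + (4*(147 - 9*I/2)/86517)*(329 + 27*I/2)/2 = -91686 + 2*(147 - 9*I/2)*(329 + 27*I/2)/86517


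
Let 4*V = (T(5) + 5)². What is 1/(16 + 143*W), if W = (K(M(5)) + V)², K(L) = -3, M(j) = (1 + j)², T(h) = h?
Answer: 1/69228 ≈ 1.4445e-5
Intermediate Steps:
V = 25 (V = (5 + 5)²/4 = (¼)*10² = (¼)*100 = 25)
W = 484 (W = (-3 + 25)² = 22² = 484)
1/(16 + 143*W) = 1/(16 + 143*484) = 1/(16 + 69212) = 1/69228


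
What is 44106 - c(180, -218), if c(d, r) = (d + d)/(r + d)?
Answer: 838194/19 ≈ 44116.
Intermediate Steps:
c(d, r) = 2*d/(d + r) (c(d, r) = (2*d)/(d + r) = 2*d/(d + r))
44106 - c(180, -218) = 44106 - 2*180/(180 - 218) = 44106 - 2*180/(-38) = 44106 - 2*180*(-1)/38 = 44106 - 1*(-180/19) = 44106 + 180/19 = 838194/19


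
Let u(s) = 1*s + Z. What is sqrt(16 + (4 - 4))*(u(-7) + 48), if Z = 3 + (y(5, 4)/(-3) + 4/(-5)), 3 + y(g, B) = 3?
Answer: 864/5 ≈ 172.80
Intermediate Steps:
y(g, B) = 0 (y(g, B) = -3 + 3 = 0)
Z = 11/5 (Z = 3 + (0/(-3) + 4/(-5)) = 3 + (0*(-1/3) + 4*(-1/5)) = 3 + (0 - 4/5) = 3 - 4/5 = 11/5 ≈ 2.2000)
u(s) = 11/5 + s (u(s) = 1*s + 11/5 = s + 11/5 = 11/5 + s)
sqrt(16 + (4 - 4))*(u(-7) + 48) = sqrt(16 + (4 - 4))*((11/5 - 7) + 48) = sqrt(16 + 0)*(-24/5 + 48) = sqrt(16)*(216/5) = 4*(216/5) = 864/5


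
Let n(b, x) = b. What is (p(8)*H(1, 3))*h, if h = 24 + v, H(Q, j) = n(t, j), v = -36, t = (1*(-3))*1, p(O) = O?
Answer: 288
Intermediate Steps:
t = -3 (t = -3*1 = -3)
H(Q, j) = -3
h = -12 (h = 24 - 36 = -12)
(p(8)*H(1, 3))*h = (8*(-3))*(-12) = -24*(-12) = 288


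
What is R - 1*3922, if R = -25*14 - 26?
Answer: -4298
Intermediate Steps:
R = -376 (R = -350 - 26 = -376)
R - 1*3922 = -376 - 1*3922 = -376 - 3922 = -4298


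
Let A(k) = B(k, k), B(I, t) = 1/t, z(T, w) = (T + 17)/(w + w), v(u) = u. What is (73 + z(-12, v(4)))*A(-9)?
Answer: -589/72 ≈ -8.1806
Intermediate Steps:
z(T, w) = (17 + T)/(2*w) (z(T, w) = (17 + T)/((2*w)) = (17 + T)*(1/(2*w)) = (17 + T)/(2*w))
A(k) = 1/k
(73 + z(-12, v(4)))*A(-9) = (73 + (1/2)*(17 - 12)/4)/(-9) = (73 + (1/2)*(1/4)*5)*(-1/9) = (73 + 5/8)*(-1/9) = (589/8)*(-1/9) = -589/72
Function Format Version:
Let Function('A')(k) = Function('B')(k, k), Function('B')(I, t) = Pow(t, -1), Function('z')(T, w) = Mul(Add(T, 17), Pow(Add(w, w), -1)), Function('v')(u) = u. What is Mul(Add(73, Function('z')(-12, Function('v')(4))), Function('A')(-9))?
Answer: Rational(-589, 72) ≈ -8.1806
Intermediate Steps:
Function('z')(T, w) = Mul(Rational(1, 2), Pow(w, -1), Add(17, T)) (Function('z')(T, w) = Mul(Add(17, T), Pow(Mul(2, w), -1)) = Mul(Add(17, T), Mul(Rational(1, 2), Pow(w, -1))) = Mul(Rational(1, 2), Pow(w, -1), Add(17, T)))
Function('A')(k) = Pow(k, -1)
Mul(Add(73, Function('z')(-12, Function('v')(4))), Function('A')(-9)) = Mul(Add(73, Mul(Rational(1, 2), Pow(4, -1), Add(17, -12))), Pow(-9, -1)) = Mul(Add(73, Mul(Rational(1, 2), Rational(1, 4), 5)), Rational(-1, 9)) = Mul(Add(73, Rational(5, 8)), Rational(-1, 9)) = Mul(Rational(589, 8), Rational(-1, 9)) = Rational(-589, 72)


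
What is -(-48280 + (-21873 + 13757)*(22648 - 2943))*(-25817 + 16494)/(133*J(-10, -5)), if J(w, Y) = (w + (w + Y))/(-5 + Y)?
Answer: -596575264552/133 ≈ -4.4855e+9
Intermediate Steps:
J(w, Y) = (Y + 2*w)/(-5 + Y) (J(w, Y) = (w + (Y + w))/(-5 + Y) = (Y + 2*w)/(-5 + Y))
-(-48280 + (-21873 + 13757)*(22648 - 2943))*(-25817 + 16494)/(133*J(-10, -5)) = -(-48280 + (-21873 + 13757)*(22648 - 2943))*(-25817 + 16494)/(133*((-5 + 2*(-10))/(-5 - 5))) = -(-48280 - 8116*19705)*(-9323)/(133*((-5 - 20)/(-10))) = -(-48280 - 159925780)*(-9323)/(133*(-1/10*(-25))) = -(-159974060*(-9323))/(133*(5/2)) = -1491438161380/665/2 = -1491438161380*2/665 = -1*596575264552/133 = -596575264552/133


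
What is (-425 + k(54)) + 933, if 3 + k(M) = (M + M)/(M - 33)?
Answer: 3571/7 ≈ 510.14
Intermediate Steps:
k(M) = -3 + 2*M/(-33 + M) (k(M) = -3 + (M + M)/(M - 33) = -3 + (2*M)/(-33 + M) = -3 + 2*M/(-33 + M))
(-425 + k(54)) + 933 = (-425 + (99 - 1*54)/(-33 + 54)) + 933 = (-425 + (99 - 54)/21) + 933 = (-425 + (1/21)*45) + 933 = (-425 + 15/7) + 933 = -2960/7 + 933 = 3571/7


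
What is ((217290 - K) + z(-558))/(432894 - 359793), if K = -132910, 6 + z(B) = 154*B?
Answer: 264262/73101 ≈ 3.6150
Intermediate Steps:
z(B) = -6 + 154*B
((217290 - K) + z(-558))/(432894 - 359793) = ((217290 - 1*(-132910)) + (-6 + 154*(-558)))/(432894 - 359793) = ((217290 + 132910) + (-6 - 85932))/73101 = (350200 - 85938)*(1/73101) = 264262*(1/73101) = 264262/73101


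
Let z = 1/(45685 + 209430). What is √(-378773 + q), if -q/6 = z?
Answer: I*√24651934372253615/255115 ≈ 615.45*I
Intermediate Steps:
z = 1/255115 ≈ 3.9198e-6
q = -6/255115 (q = -6*1/255115 = -6/255115 ≈ -2.3519e-5)
√(-378773 + q) = √(-378773 - 6/255115) = √(-96630673901/255115) = I*√24651934372253615/255115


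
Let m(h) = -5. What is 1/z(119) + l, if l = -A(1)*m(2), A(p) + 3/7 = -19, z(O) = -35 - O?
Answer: -14961/154 ≈ -97.149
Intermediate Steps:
A(p) = -136/7 (A(p) = -3/7 - 19 = -136/7)
l = -680/7 (l = -(-136)*(-5)/7 = -1*680/7 = -680/7 ≈ -97.143)
1/z(119) + l = 1/(-35 - 1*119) - 680/7 = 1/(-35 - 119) - 680/7 = 1/(-154) - 680/7 = -1/154 - 680/7 = -14961/154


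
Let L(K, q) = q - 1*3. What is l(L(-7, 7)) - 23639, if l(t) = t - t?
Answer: -23639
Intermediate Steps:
L(K, q) = -3 + q (L(K, q) = q - 3 = -3 + q)
l(t) = 0
l(L(-7, 7)) - 23639 = 0 - 23639 = -23639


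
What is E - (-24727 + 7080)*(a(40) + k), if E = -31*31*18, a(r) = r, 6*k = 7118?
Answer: 64871419/3 ≈ 2.1624e+7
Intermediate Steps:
k = 3559/3 (k = (1/6)*7118 = 3559/3 ≈ 1186.3)
E = -17298 (E = -961*18 = -17298)
E - (-24727 + 7080)*(a(40) + k) = -17298 - (-24727 + 7080)*(40 + 3559/3) = -17298 - (-17647)*3679/3 = -17298 - 1*(-64923313/3) = -17298 + 64923313/3 = 64871419/3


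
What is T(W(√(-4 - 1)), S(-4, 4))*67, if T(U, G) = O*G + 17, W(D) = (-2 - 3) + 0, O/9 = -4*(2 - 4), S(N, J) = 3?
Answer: 15611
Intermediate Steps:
O = 72 (O = 9*(-4*(2 - 4)) = 9*(-4*(-2)) = 9*8 = 72)
W(D) = -5 (W(D) = -5 + 0 = -5)
T(U, G) = 17 + 72*G (T(U, G) = 72*G + 17 = 17 + 72*G)
T(W(√(-4 - 1)), S(-4, 4))*67 = (17 + 72*3)*67 = (17 + 216)*67 = 233*67 = 15611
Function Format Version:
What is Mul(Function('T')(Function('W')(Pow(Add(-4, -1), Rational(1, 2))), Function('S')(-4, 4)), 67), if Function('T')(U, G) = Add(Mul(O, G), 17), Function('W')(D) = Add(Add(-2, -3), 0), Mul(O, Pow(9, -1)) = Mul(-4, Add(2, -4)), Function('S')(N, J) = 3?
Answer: 15611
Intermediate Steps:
O = 72 (O = Mul(9, Mul(-4, Add(2, -4))) = Mul(9, Mul(-4, -2)) = Mul(9, 8) = 72)
Function('W')(D) = -5 (Function('W')(D) = Add(-5, 0) = -5)
Function('T')(U, G) = Add(17, Mul(72, G)) (Function('T')(U, G) = Add(Mul(72, G), 17) = Add(17, Mul(72, G)))
Mul(Function('T')(Function('W')(Pow(Add(-4, -1), Rational(1, 2))), Function('S')(-4, 4)), 67) = Mul(Add(17, Mul(72, 3)), 67) = Mul(Add(17, 216), 67) = Mul(233, 67) = 15611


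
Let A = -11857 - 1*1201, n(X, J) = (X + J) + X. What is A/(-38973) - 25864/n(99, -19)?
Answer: -1005660290/6976167 ≈ -144.16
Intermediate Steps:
n(X, J) = J + 2*X (n(X, J) = (J + X) + X = J + 2*X)
A = -13058 (A = -11857 - 1201 = -13058)
A/(-38973) - 25864/n(99, -19) = -13058/(-38973) - 25864/(-19 + 2*99) = -13058*(-1/38973) - 25864/(-19 + 198) = 13058/38973 - 25864/179 = -1005660290/6976167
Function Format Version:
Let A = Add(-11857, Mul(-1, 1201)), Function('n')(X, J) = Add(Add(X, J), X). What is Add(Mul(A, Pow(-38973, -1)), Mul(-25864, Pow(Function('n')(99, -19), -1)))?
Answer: Rational(-1005660290, 6976167) ≈ -144.16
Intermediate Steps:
Function('n')(X, J) = Add(J, Mul(2, X)) (Function('n')(X, J) = Add(Add(J, X), X) = Add(J, Mul(2, X)))
A = -13058 (A = Add(-11857, -1201) = -13058)
Add(Mul(A, Pow(-38973, -1)), Mul(-25864, Pow(Function('n')(99, -19), -1))) = Add(Mul(-13058, Pow(-38973, -1)), Mul(-25864, Pow(Add(-19, Mul(2, 99)), -1))) = Add(Mul(-13058, Rational(-1, 38973)), Mul(-25864, Pow(Add(-19, 198), -1))) = Add(Rational(13058, 38973), Mul(-25864, Pow(179, -1))) = Add(Rational(13058, 38973), Mul(-25864, Rational(1, 179))) = Add(Rational(13058, 38973), Rational(-25864, 179)) = Rational(-1005660290, 6976167)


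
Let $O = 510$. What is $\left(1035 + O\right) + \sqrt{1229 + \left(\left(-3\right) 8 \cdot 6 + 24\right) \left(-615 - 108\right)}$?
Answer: $1545 + \sqrt{87989} \approx 1841.6$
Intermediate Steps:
$\left(1035 + O\right) + \sqrt{1229 + \left(\left(-3\right) 8 \cdot 6 + 24\right) \left(-615 - 108\right)} = \left(1035 + 510\right) + \sqrt{1229 + \left(\left(-3\right) 8 \cdot 6 + 24\right) \left(-615 - 108\right)} = 1545 + \sqrt{1229 + \left(\left(-24\right) 6 + 24\right) \left(-723\right)} = 1545 + \sqrt{1229 + \left(-144 + 24\right) \left(-723\right)} = 1545 + \sqrt{1229 - -86760} = 1545 + \sqrt{1229 + 86760} = 1545 + \sqrt{87989}$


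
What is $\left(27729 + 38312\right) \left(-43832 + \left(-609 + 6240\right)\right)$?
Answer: $-2522832241$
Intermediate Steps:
$\left(27729 + 38312\right) \left(-43832 + \left(-609 + 6240\right)\right) = 66041 \left(-43832 + 5631\right) = 66041 \left(-38201\right) = -2522832241$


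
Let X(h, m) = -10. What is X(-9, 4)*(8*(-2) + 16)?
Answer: 0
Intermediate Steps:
X(-9, 4)*(8*(-2) + 16) = -10*(8*(-2) + 16) = -10*(-16 + 16) = -10*0 = 0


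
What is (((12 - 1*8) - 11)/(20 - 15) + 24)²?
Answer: 12769/25 ≈ 510.76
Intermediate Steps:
(((12 - 1*8) - 11)/(20 - 15) + 24)² = (((12 - 8) - 11)/5 + 24)² = ((4 - 11)*(⅕) + 24)² = (-7*⅕ + 24)² = (-7/5 + 24)² = (113/5)² = 12769/25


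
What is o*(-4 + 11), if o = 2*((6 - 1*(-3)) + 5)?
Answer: 196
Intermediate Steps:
o = 28 (o = 2*((6 + 3) + 5) = 2*(9 + 5) = 2*14 = 28)
o*(-4 + 11) = 28*(-4 + 11) = 28*7 = 196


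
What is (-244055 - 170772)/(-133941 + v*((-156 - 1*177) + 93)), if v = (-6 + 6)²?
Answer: 414827/133941 ≈ 3.0971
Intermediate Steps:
v = 0 (v = 0² = 0)
(-244055 - 170772)/(-133941 + v*((-156 - 1*177) + 93)) = (-244055 - 170772)/(-133941 + 0*((-156 - 1*177) + 93)) = -414827/(-133941 + 0*((-156 - 177) + 93)) = -414827/(-133941 + 0*(-333 + 93)) = -414827/(-133941 + 0*(-240)) = -414827/(-133941 + 0) = -414827/(-133941) = -414827*(-1/133941) = 414827/133941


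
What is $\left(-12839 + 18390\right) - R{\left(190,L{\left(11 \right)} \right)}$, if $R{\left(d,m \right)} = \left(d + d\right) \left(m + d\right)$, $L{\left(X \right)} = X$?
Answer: $-70829$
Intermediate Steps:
$R{\left(d,m \right)} = 2 d \left(d + m\right)$
$\left(-12839 + 18390\right) - R{\left(190,L{\left(11 \right)} \right)} = \left(-12839 + 18390\right) - 2 \cdot 190 \left(190 + 11\right) = 5551 - 2 \cdot 190 \cdot 201 = 5551 - 76380 = -70829$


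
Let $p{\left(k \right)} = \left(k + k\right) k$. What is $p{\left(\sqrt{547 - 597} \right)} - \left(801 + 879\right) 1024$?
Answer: $-1720420$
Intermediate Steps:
$p{\left(k \right)} = 2 k^{2}$ ($p{\left(k \right)} = 2 k k = 2 k^{2}$)
$p{\left(\sqrt{547 - 597} \right)} - \left(801 + 879\right) 1024 = 2 \left(\sqrt{547 - 597}\right)^{2} - \left(801 + 879\right) 1024 = 2 \left(\sqrt{-50}\right)^{2} - 1680 \cdot 1024 = 2 \left(5 i \sqrt{2}\right)^{2} - 1720320 = 2 \left(-50\right) - 1720320 = -100 - 1720320 = -1720420$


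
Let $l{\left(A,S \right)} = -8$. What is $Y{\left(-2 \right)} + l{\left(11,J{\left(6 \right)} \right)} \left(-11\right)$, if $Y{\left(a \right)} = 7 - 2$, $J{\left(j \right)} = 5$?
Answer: $93$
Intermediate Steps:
$Y{\left(a \right)} = 5$ ($Y{\left(a \right)} = 7 - 2 = 5$)
$Y{\left(-2 \right)} + l{\left(11,J{\left(6 \right)} \right)} \left(-11\right) = 5 - -88 = 5 + 88 = 93$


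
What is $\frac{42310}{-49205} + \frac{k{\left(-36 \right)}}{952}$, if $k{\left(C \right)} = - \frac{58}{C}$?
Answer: $- \frac{144719443}{168635376} \approx -0.85818$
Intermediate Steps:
$\frac{42310}{-49205} + \frac{k{\left(-36 \right)}}{952} = \frac{42310}{-49205} + \frac{\left(-58\right) \frac{1}{-36}}{952} = 42310 \left(- \frac{1}{49205}\right) + \left(-58\right) \left(- \frac{1}{36}\right) \frac{1}{952} = - \frac{8462}{9841} + \frac{29}{18} \cdot \frac{1}{952} = - \frac{8462}{9841} + \frac{29}{17136} = - \frac{144719443}{168635376}$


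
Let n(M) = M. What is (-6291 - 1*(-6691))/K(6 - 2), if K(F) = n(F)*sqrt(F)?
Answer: 50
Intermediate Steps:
K(F) = F**(3/2) (K(F) = F*sqrt(F) = F**(3/2))
(-6291 - 1*(-6691))/K(6 - 2) = (-6291 - 1*(-6691))/((6 - 2)**(3/2)) = (-6291 + 6691)/(4**(3/2)) = 400/8 = 400*(1/8) = 50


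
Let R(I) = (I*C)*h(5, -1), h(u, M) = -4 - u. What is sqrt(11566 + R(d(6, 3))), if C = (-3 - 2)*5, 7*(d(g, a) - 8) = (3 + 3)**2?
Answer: sqrt(711634)/7 ≈ 120.51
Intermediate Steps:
d(g, a) = 92/7 (d(g, a) = 8 + (3 + 3)**2/7 = 8 + (1/7)*6**2 = 8 + (1/7)*36 = 8 + 36/7 = 92/7)
C = -25 (C = -5*5 = -25)
R(I) = 225*I (R(I) = (I*(-25))*(-4 - 1*5) = (-25*I)*(-4 - 5) = -25*I*(-9) = 225*I)
sqrt(11566 + R(d(6, 3))) = sqrt(11566 + 225*(92/7)) = sqrt(11566 + 20700/7) = sqrt(101662/7) = sqrt(711634)/7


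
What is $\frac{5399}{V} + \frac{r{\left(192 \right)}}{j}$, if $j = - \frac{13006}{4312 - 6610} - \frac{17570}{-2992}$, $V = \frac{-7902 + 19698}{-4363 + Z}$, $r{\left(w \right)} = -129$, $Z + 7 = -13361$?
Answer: $- \frac{1900212493172393}{233825655588} \approx -8126.6$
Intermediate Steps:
$Z = -13368$ ($Z = -7 - 13361 = -13368$)
$V = - \frac{11796}{17731}$ ($V = \frac{-7902 + 19698}{-4363 - 13368} = \frac{11796}{-17731} = 11796 \left(- \frac{1}{17731}\right) = - \frac{11796}{17731} \approx -0.66528$)
$j = \frac{19822453}{1718904}$ ($j = - \frac{13006}{-2298} - - \frac{8785}{1496} = \left(-13006\right) \left(- \frac{1}{2298}\right) + \frac{8785}{1496} = \frac{6503}{1149} + \frac{8785}{1496} = \frac{19822453}{1718904} \approx 11.532$)
$\frac{5399}{V} + \frac{r{\left(192 \right)}}{j} = \frac{5399}{- \frac{11796}{17731}} - \frac{129}{\frac{19822453}{1718904}} = 5399 \left(- \frac{17731}{11796}\right) - \frac{221738616}{19822453} = - \frac{95729669}{11796} - \frac{221738616}{19822453} = - \frac{1900212493172393}{233825655588}$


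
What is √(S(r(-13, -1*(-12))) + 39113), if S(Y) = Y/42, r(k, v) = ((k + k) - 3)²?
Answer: √69030654/42 ≈ 197.82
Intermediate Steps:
r(k, v) = (-3 + 2*k)² (r(k, v) = (2*k - 3)² = (-3 + 2*k)²)
S(Y) = Y/42 (S(Y) = Y*(1/42) = Y/42)
√(S(r(-13, -1*(-12))) + 39113) = √((-3 + 2*(-13))²/42 + 39113) = √((-3 - 26)²/42 + 39113) = √((1/42)*(-29)² + 39113) = √((1/42)*841 + 39113) = √(841/42 + 39113) = √(1643587/42) = √69030654/42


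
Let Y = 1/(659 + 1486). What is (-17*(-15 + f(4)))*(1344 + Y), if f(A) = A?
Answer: 49008977/195 ≈ 2.5133e+5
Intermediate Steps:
Y = 1/2145 ≈ 0.00046620
(-17*(-15 + f(4)))*(1344 + Y) = (-17*(-15 + 4))*(1344 + 1/2145) = -17*(-11)*(2882881/2145) = 187*(2882881/2145) = 49008977/195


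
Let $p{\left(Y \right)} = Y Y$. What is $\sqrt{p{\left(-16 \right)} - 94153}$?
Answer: $3 i \sqrt{10433} \approx 306.43 i$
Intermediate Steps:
$p{\left(Y \right)} = Y^{2}$
$\sqrt{p{\left(-16 \right)} - 94153} = \sqrt{\left(-16\right)^{2} - 94153} = \sqrt{256 - 94153} = \sqrt{-93897} = 3 i \sqrt{10433}$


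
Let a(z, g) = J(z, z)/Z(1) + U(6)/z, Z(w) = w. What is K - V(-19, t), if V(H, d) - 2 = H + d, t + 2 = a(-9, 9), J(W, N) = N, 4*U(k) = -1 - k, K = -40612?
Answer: -1461031/36 ≈ -40584.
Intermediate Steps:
U(k) = -1/4 - k/4 (U(k) = (-1 - k)/4 = -1/4 - k/4)
a(z, g) = z - 7/(4*z) (a(z, g) = z/1 + (-1/4 - 1/4*6)/z = z*1 + (-1/4 - 3/2)/z = z - 7/(4*z))
t = -389/36 (t = -2 + (-9 - 7/4/(-9)) = -2 + (-9 - 7/4*(-1/9)) = -2 + (-9 + 7/36) = -2 - 317/36 = -389/36 ≈ -10.806)
V(H, d) = 2 + H + d (V(H, d) = 2 + (H + d) = 2 + H + d)
K - V(-19, t) = -40612 - (2 - 19 - 389/36) = -40612 - 1*(-1001/36) = -40612 + 1001/36 = -1461031/36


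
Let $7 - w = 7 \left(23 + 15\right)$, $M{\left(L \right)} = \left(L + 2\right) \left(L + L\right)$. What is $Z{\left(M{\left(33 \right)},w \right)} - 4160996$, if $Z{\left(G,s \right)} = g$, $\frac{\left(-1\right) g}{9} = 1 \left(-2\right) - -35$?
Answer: $-4161293$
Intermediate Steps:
$M{\left(L \right)} = 2 L \left(2 + L\right)$ ($M{\left(L \right)} = \left(2 + L\right) 2 L = 2 L \left(2 + L\right)$)
$w = -259$ ($w = 7 - 7 \left(23 + 15\right) = 7 - 7 \cdot 38 = 7 - 266 = -259$)
$g = -297$ ($g = - 9 \left(1 \left(-2\right) - -35\right) = - 9 \left(-2 + 35\right) = \left(-9\right) 33 = -297$)
$Z{\left(G,s \right)} = -297$
$Z{\left(M{\left(33 \right)},w \right)} - 4160996 = -297 - 4160996 = -4161293$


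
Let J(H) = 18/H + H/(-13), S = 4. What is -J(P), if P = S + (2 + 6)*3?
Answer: 275/182 ≈ 1.5110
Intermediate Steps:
P = 28 (P = 4 + (2 + 6)*3 = 4 + 8*3 = 4 + 24 = 28)
J(H) = 18/H - H/13 (J(H) = 18/H + H*(-1/13) = 18/H - H/13)
-J(P) = -(18/28 - 1/13*28) = -(18*(1/28) - 28/13) = -(9/14 - 28/13) = -1*(-275/182) = 275/182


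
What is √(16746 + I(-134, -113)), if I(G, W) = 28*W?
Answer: √13582 ≈ 116.54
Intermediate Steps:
√(16746 + I(-134, -113)) = √(16746 + 28*(-113)) = √(16746 - 3164) = √13582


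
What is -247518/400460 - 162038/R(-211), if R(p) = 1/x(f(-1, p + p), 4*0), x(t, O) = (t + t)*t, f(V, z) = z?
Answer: -11555824009512079/200230 ≈ -5.7713e+10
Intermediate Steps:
x(t, O) = 2*t² (x(t, O) = (2*t)*t = 2*t²)
R(p) = 1/(8*p²) (R(p) = 1/(2*(p + p)²) = 1/(2*(2*p)²) = 1/(2*(4*p²)) = 1/(8*p²))
-247518/400460 - 162038/R(-211) = -247518/400460 - 162038/((⅛)/(-211)²) = -247518*1/400460 - 162038/((⅛)*(1/44521)) = -123759/200230 - 162038/1/356168 = -123759/200230 - 162038*356168 = -123759/200230 - 57712750384 = -11555824009512079/200230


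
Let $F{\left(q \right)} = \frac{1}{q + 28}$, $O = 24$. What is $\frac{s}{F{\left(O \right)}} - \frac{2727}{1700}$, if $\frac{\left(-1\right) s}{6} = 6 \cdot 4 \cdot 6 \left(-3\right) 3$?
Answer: $\frac{687395673}{1700} \approx 4.0435 \cdot 10^{5}$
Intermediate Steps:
$F{\left(q \right)} = \frac{1}{28 + q}$
$s = 7776$ ($s = - 6 \cdot 6 \cdot 4 \cdot 6 \left(-3\right) 3 = - 6 \cdot 6 \cdot 24 \left(-3\right) 3 = - 6 \cdot 6 \left(-72\right) 3 = - 6 \left(\left(-432\right) 3\right) = \left(-6\right) \left(-1296\right) = 7776$)
$\frac{s}{F{\left(O \right)}} - \frac{2727}{1700} = \frac{7776}{\frac{1}{28 + 24}} - \frac{2727}{1700} = \frac{7776}{\frac{1}{52}} - \frac{2727}{1700} = 7776 \frac{1}{\frac{1}{52}} - \frac{2727}{1700} = 7776 \cdot 52 - \frac{2727}{1700} = 404352 - \frac{2727}{1700} = \frac{687395673}{1700}$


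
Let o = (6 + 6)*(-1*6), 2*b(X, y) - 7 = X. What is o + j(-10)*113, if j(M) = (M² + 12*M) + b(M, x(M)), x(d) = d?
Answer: -5003/2 ≈ -2501.5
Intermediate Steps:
b(X, y) = 7/2 + X/2
j(M) = 7/2 + M² + 25*M/2 (j(M) = (M² + 12*M) + (7/2 + M/2) = 7/2 + M² + 25*M/2)
o = -72 (o = 12*(-6) = -72)
o + j(-10)*113 = -72 + (7/2 + (-10)² + (25/2)*(-10))*113 = -72 + (7/2 + 100 - 125)*113 = -72 - 43/2*113 = -72 - 4859/2 = -5003/2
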